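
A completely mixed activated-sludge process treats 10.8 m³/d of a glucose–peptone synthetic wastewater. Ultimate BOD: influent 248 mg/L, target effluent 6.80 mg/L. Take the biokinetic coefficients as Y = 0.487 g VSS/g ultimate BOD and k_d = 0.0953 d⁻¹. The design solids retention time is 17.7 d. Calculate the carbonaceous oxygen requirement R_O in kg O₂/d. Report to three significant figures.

R_O ≈ 1.93 kg O₂/d

Observed yield with endogenous decay: Y_obs = Y / (1 + k_d·θ_c) = 0.487 / (1 + 0.0953 × 17.7) = 0.487 / 2.687 = 0.1813 g VSS/g ultimate BOD.
ΔS = 248 − 6.80 = 241.2 mg/L, so the substrate removal rate is 10.8 × 241.2/1000 = 2.605 kg ultimate BOD/d.
Biomass synthesised: P_X = Y_obs × 2.605 = 0.4722 kg VSS/d.
R_O = Q·(S₀ − S) − 1.42·P_X = 2.605 − 1.42 × 0.4722 = 1.934 kg O₂/d.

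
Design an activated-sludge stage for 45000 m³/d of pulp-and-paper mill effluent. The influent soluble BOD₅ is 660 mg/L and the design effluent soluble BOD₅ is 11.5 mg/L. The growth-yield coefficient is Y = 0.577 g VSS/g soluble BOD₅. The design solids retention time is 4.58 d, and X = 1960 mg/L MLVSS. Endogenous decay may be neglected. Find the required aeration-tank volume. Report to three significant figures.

Biomass mass balance (decay neglected): V·X = Y·Q·(S₀ − S)·θ_c, so V = 0.577 × 45000 × (660 − 11.5) × 4.58 / 1960 = 39347 m³.

V ≈ 39300 m³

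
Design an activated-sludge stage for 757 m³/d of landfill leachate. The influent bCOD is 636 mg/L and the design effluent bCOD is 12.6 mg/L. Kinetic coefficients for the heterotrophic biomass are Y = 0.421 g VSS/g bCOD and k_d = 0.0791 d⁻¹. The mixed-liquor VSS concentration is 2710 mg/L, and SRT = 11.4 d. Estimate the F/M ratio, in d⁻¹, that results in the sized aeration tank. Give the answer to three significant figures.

From the SRT design equation V = Y Q (S₀−S) θ_c / [X (1 + k_d θ_c)] = 0.421 × 757 × (636 − 12.6) × 11.4 / [2710 × (1 + 0.0791 × 11.4)] = 2.26×10^6 / 5154 = 439.5 m³.
F/M = applied load / biomass = Q·S₀/(V·X) = 757 × 636 / (439.5 × 2710) = 0.4043 d⁻¹.

F/M ≈ 0.404 d⁻¹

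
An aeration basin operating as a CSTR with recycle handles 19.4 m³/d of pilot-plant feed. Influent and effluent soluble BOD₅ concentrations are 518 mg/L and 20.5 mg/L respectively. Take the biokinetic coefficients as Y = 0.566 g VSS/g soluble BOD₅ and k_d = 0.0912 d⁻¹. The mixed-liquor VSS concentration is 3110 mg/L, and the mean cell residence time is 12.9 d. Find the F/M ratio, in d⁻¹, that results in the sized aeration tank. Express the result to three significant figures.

F/M ≈ 0.310 d⁻¹

From the SRT design equation V = Y Q (S₀−S) θ_c / [X (1 + k_d θ_c)] = 0.566 × 19.4 × (518 − 20.5) × 12.9 / [3110 × (1 + 0.0912 × 12.9)] = 7.05×10^4 / 6769 = 10.41 m³.
F/M = Q·S₀ / (V·X) = 19.4 × 518 / (10.41 × 3110) = 0.3104 g soluble BOD₅·(g VSS·d)⁻¹.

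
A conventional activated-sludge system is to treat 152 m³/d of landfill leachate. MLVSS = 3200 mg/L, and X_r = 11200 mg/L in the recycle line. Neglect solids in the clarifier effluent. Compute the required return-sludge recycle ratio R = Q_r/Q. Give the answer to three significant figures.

Mass balance around the secondary clarifier (neglecting effluent solids): R = X / (X_r − X) = 3200 / (11200 − 3200) = 0.4000.

R ≈ 0.400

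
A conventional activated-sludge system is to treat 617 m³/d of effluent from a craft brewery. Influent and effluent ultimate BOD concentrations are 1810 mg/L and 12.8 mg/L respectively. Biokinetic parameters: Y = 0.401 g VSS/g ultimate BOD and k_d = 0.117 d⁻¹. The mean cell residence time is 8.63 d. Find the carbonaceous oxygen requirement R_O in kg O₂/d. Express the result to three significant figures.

Correct the yield for decay: Y_obs = Y/(1 + k_d θ_c) = 0.401 / (1 + 0.117 × 8.63) = 0.401 / 2.010 = 0.1995.
Q·(S₀ − S) = 617 × (1810 − 12.8) × 10⁻³ = 1109 kg/d removed.
P_X = Y_obs·Q·(S₀ − S) = 0.1995 × 1109 = 221.3 kg VSS/d.
R_O = Q·(S₀ − S) − 1.42·P_X = 1109 − 1.42 × 221.3 = 794.7 kg O₂/d.

R_O ≈ 795 kg O₂/d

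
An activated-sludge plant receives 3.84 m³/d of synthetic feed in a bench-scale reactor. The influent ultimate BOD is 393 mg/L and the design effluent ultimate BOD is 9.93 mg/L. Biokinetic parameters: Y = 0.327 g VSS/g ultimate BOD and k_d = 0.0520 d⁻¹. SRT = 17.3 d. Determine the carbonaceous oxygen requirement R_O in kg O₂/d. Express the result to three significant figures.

Observed yield with endogenous decay: Y_obs = Y / (1 + k_d·θ_c) = 0.327 / (1 + 0.0520 × 17.3) = 0.327 / 1.900 = 0.1721 g VSS/g ultimate BOD.
Mass of ultimate BOD removed per day: Q(S₀ − S) = 3.84 × 383.1 g/m³ = 1.471 kg/d.
Net sludge production P_X = 0.1721 × 1.471 = 0.2532 kg VSS/d.
R_O = Q·(S₀ − S) − 1.42·P_X = 1.471 − 1.42 × 0.2532 = 1.111 kg O₂/d.

R_O ≈ 1.11 kg O₂/d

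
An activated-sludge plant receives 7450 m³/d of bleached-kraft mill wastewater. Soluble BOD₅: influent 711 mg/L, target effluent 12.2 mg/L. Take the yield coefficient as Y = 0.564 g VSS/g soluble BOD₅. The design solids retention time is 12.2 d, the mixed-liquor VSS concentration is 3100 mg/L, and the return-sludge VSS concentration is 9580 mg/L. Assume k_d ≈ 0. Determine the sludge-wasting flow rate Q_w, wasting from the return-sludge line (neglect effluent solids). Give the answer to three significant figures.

V·X = Y·Q·ΔS·θ_c gives V = 0.564 × 7450 × (711 − 12.2) × 12.2 / 3100 = 11555 m³.
θ_c = V·X/(Q_w·X_r) when wasting from the recycle, so Q_w = V·X/(θ_c·X_r) = 11555 × 3100 / (12.2 × 9580) = 306.5 m³/d.

Q_w ≈ 306 m³/d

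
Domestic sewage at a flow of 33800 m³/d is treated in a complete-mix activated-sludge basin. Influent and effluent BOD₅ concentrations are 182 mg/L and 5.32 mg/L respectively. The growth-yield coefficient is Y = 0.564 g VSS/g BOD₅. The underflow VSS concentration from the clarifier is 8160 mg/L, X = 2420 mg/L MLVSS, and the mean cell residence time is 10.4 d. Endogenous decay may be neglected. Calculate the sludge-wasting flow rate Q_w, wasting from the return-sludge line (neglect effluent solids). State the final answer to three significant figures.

Q_w ≈ 413 m³/d

With k_d = 0 the design equation reduces to V = Y Q (S₀−S) θ_c / X = 0.564 × 33800 × (182 − 5.32) × 10.4 / 2420 = 14474 m³.
Wasting from the return line (neglecting effluent solids): Q_w = V·X / (θ_c·X_r) = 14474 × 2420 / (10.4 × 8160) = 412.8 m³/d.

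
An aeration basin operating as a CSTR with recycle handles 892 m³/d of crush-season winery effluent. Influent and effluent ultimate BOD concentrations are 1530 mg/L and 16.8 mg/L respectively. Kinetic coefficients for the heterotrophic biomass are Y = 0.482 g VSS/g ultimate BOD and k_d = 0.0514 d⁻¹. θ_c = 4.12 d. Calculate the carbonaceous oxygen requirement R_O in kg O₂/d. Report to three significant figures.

R_O ≈ 587 kg O₂/d

The observed yield is Y_obs = Y/(1 + k_d·θ_c) = 0.482 / (1 + 0.0514 × 4.12) = 0.482 / 1.212 = 0.3978 g VSS per g ultimate BOD removed.
ΔS = 1530 − 16.8 = 1513 mg/L, so the substrate removal rate is 892 × 1513/1000 = 1350 kg ultimate BOD/d.
Biomass synthesised: P_X = Y_obs × 1350 = 536.9 kg VSS/d.
Carbonaceous O₂ demand = substrate oxidised − cell-mass equivalent = 1350 − 1.42 × 536.9 = 587.4 kg O₂/d.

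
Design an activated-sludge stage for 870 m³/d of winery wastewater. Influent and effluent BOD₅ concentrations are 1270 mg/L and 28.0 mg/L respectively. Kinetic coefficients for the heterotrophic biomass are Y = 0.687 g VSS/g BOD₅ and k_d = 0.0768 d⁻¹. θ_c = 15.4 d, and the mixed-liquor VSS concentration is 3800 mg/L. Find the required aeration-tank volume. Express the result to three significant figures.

V ≈ 1380 m³

Rearranging the biomass balance for a CMAS with decay, V = Y·Q·ΔS·θ_c / [X·(1+k_d θ_c)] = 0.687 × 870 × (1270 − 28.0) × 15.4 / [3800 × (1 + 0.0768 × 15.4)] = 1.14×10^7 / 8294 = 1378 m³.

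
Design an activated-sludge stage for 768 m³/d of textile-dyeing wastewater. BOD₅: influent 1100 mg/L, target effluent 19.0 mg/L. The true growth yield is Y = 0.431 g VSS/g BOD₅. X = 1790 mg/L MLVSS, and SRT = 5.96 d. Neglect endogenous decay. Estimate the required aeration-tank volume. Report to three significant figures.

V ≈ 1190 m³

With k_d = 0 the design equation reduces to V = Y Q (S₀−S) θ_c / X = 0.431 × 768 × (1100 − 19.0) × 5.96 / 1790 = 1191 m³.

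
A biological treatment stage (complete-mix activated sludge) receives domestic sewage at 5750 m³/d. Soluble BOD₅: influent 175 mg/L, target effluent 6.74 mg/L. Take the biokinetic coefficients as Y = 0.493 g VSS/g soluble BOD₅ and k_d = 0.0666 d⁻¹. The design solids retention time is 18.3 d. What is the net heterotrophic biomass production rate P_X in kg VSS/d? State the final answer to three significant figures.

Observed yield with endogenous decay: Y_obs = Y / (1 + k_d·θ_c) = 0.493 / (1 + 0.0666 × 18.3) = 0.493 / 2.219 = 0.2222 g VSS/g soluble BOD₅.
ΔS = 175 − 6.74 = 168.3 mg/L, so the substrate removal rate is 5750 × 168.3/1000 = 967.5 kg soluble BOD₅/d.
So the net sludge growth is P_X = 0.2222 × 967.5 = 215.0 kg VSS/d.

P_X ≈ 215 kg VSS/d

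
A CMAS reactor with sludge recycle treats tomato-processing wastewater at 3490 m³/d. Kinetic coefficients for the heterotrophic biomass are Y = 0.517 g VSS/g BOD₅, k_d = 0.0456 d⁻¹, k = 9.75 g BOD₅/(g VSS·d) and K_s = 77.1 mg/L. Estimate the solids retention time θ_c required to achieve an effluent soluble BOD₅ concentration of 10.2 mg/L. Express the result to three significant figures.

θ_c ≈ 1.84 d

Specific growth rate at S = 10.2 mg/L: μ = YkS/(K_s+S) = 0.517·9.75·10.2/(77.1+10.2) = 0.5890 d⁻¹.
Then 1/θ_c = μ − k_d = 0.5890 − 0.0456 = 0.5434 d⁻¹, giving θ_c = 1.840 d.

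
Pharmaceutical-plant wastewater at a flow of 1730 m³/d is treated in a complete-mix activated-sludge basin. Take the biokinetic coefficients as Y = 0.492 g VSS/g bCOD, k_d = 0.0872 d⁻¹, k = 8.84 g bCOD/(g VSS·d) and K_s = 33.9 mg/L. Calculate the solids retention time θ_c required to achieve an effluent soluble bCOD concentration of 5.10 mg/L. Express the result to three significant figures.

θ_c ≈ 2.08 d

At the target effluent, Y k S/(K_s+S) = 0.492×8.84×5.10/39.00 = 0.5688 d⁻¹.
θ_c = 1/(μ − k_d) = 1/(0.5688 − 0.0872) = 1/0.4816 = 2.077 d.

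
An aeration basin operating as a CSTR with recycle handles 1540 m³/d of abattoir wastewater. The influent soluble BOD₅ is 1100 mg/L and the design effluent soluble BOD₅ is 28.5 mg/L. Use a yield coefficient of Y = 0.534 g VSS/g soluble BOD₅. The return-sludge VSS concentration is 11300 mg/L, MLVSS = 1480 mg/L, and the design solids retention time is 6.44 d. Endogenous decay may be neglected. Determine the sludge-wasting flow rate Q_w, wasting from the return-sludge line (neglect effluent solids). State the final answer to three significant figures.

Q_w ≈ 78.0 m³/d

With k_d = 0 the design equation reduces to V = Y Q (S₀−S) θ_c / X = 0.534 × 1540 × (1100 − 28.5) × 6.44 / 1480 = 3834 m³.
Q_w = (V·X)/(θ_c X_r) = 3834 × 1480 / (6.44 × 11300) = 77.98 m³/d.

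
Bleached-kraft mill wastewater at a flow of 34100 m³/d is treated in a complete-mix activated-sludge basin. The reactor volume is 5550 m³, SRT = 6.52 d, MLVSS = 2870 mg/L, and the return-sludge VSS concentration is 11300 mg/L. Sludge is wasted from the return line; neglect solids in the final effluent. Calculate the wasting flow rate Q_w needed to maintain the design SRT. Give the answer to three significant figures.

Q_w ≈ 216 m³/d

Q_w = (V·X)/(θ_c X_r) = 5550 × 2870 / (6.52 × 11300) = 216.2 m³/d.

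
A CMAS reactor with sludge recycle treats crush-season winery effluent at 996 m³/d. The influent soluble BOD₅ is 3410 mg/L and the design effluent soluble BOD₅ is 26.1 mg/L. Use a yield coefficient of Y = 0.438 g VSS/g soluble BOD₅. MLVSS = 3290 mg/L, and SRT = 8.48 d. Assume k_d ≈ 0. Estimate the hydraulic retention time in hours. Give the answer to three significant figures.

τ ≈ 91.7 h

V·X = Y·Q·ΔS·θ_c gives V = 0.438 × 996 × (3410 − 26.1) × 8.48 / 3290 = 3805 m³.
Hydraulic retention time τ = V/Q = 3805 / 996 = 3.820 d = 91.69 h.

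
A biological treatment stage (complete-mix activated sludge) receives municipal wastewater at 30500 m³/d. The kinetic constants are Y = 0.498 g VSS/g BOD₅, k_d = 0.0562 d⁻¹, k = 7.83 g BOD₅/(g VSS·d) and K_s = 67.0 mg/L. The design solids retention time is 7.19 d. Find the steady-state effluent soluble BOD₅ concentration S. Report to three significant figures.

S ≈ 3.53 mg/L

For a completely mixed reactor with recycle the Lawrence–McCarty relation gives S = K_s·(1 + k_d·θ_c) / [θ_c·(Y·k − k_d) − 1] = 67.0 × (1 + 0.0562 × 7.19) / [7.19 × (0.498 × 7.83 − 0.0562) − 1] = 94.07 / 26.63 = 3.532 mg/L.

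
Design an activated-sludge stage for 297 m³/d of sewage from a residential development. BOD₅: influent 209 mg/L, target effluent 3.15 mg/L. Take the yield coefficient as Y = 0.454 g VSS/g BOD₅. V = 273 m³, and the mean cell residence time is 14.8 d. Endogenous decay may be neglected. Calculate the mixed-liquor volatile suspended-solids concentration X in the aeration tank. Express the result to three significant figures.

Without decay, X = Y Q (S₀−S) θ_c / V = 0.454 × 297 × (209 − 3.15) × 14.8 / 273 = 1505 mg/L.

X ≈ 1500 mg/L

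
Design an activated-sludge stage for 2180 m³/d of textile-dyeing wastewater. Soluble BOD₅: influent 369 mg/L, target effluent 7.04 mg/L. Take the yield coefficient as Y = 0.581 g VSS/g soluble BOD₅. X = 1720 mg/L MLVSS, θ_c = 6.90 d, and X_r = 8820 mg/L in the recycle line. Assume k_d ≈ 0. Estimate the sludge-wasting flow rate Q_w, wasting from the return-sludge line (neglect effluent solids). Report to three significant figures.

Q_w ≈ 52.0 m³/d

V·X = Y·Q·ΔS·θ_c gives V = 0.581 × 2180 × (369 − 7.04) × 6.90 / 1720 = 1839 m³.
θ_c = V·X/(Q_w·X_r) when wasting from the recycle, so Q_w = V·X/(θ_c·X_r) = 1839 × 1720 / (6.90 × 8820) = 51.98 m³/d.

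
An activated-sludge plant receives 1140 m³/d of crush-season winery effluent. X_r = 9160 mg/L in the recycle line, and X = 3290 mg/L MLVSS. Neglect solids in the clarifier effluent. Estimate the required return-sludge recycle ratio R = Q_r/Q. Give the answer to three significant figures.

Mass balance around the secondary clarifier (neglecting effluent solids): R = X / (X_r − X) = 3290 / (9160 − 3290) = 0.5605.

R ≈ 0.560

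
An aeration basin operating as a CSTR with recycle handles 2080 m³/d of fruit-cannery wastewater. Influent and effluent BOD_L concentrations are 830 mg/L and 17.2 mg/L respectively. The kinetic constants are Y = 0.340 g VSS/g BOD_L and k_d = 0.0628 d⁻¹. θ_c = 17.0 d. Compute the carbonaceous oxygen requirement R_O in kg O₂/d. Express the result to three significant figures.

R_O ≈ 1300 kg O₂/d

Observed yield with endogenous decay: Y_obs = Y / (1 + k_d·θ_c) = 0.340 / (1 + 0.0628 × 17.0) = 0.340 / 2.068 = 0.1644 g VSS/g BOD_L.
ΔS = 830 − 17.2 = 812.8 mg/L, so the substrate removal rate is 2080 × 812.8/1000 = 1691 kg BOD_L/d.
Biomass synthesised: P_X = Y_obs × 1691 = 278.0 kg VSS/d.
R_O = Q·ΔS − 1.42 P_X = 1691 − 394.8 = 1296 kg O₂/d.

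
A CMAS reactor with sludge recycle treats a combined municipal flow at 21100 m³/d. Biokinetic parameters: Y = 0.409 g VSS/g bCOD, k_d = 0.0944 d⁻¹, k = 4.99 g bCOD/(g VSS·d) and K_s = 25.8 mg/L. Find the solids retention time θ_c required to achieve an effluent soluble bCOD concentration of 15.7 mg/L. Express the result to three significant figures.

At the target effluent, Y k S/(K_s+S) = 0.409×4.99×15.7/41.50 = 0.7721 d⁻¹.
Then 1/θ_c = μ − k_d = 0.7721 − 0.0944 = 0.6777 d⁻¹, giving θ_c = 1.476 d.

θ_c ≈ 1.48 d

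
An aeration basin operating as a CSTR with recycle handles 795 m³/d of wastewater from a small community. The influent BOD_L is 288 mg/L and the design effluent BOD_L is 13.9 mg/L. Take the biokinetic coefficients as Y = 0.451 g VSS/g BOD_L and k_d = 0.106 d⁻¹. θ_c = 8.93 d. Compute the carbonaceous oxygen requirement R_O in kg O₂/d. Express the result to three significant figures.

R_O ≈ 146 kg O₂/d

Correct the yield for decay: Y_obs = Y/(1 + k_d θ_c) = 0.451 / (1 + 0.106 × 8.93) = 0.451 / 1.947 = 0.2317.
ΔS = 288 − 13.9 = 274.1 mg/L, so the substrate removal rate is 795 × 274.1/1000 = 217.9 kg BOD_L/d.
P_X = Y_obs·Q·(S₀ − S) = 0.2317 × 217.9 = 50.49 kg VSS/d.
R_O = Q·(S₀ − S) − 1.42·P_X = 217.9 − 1.42 × 50.49 = 146.2 kg O₂/d.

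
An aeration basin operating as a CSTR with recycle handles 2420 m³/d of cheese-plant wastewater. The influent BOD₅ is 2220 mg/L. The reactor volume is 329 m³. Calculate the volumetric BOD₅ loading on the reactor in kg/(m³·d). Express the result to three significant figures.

L_v = Q S₀ / V = 2420 × 2220 × 10⁻³ / 329.0 = 16.33 kg/(m³·d).

L_v ≈ 16.3 kg BOD₅/(m³·d)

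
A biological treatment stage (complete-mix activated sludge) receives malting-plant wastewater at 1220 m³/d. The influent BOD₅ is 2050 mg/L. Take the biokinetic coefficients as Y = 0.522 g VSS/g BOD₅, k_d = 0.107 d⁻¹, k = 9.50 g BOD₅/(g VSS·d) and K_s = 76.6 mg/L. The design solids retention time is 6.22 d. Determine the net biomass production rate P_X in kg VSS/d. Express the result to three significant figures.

P_X ≈ 782 kg VSS/d

From the Monod/SRT balance for a CMAS, S = K_s·(1+k_d θ_c)/[θ_c·(Y k − k_d) − 1] = 76.6 × (1 + 0.107 × 6.22) / [6.22 × (0.522 × 9.50 − 0.107) − 1] = 127.6 / 29.18 = 4.372 mg/L.
Correct the yield for decay: Y_obs = Y/(1 + k_d θ_c) = 0.522 / (1 + 0.107 × 6.22) = 0.522 / 1.666 = 0.3134.
Substrate removed = Q·(S₀ − S) = 1220 m³/d × (2050 − 4.37) g/m³ = 2.5×10^6 g/d = 2496 kg/d.
Net biomass production P_X = Y_obs × Q·(S₀ − S) = 0.3134 × 2496 = 782.2 kg VSS/d.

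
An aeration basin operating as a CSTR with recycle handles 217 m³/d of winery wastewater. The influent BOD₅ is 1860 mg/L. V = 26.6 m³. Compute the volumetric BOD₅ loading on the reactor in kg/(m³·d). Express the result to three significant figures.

L_v = Q S₀ / V = 217 × 1860 × 10⁻³ / 26.60 = 15.17 kg/(m³·d).

L_v ≈ 15.2 kg BOD₅/(m³·d)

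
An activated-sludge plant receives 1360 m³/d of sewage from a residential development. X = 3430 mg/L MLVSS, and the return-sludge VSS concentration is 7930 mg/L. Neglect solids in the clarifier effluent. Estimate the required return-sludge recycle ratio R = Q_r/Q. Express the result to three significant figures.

Mass balance around the secondary clarifier (neglecting effluent solids): R = X / (X_r − X) = 3430 / (7930 − 3430) = 0.7622.

R ≈ 0.762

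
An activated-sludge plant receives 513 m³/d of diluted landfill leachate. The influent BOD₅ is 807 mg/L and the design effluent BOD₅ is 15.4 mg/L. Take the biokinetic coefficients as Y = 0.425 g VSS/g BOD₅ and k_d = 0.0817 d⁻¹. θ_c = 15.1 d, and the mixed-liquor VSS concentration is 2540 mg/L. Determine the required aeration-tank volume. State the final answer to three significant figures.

Rearranging the biomass balance for a CMAS with decay, V = Y·Q·ΔS·θ_c / [X·(1+k_d θ_c)] = 0.425 × 513 × (807 − 15.4) × 15.1 / [2540 × (1 + 0.0817 × 15.1)] = 2.61×10^6 / 5674 = 459.3 m³.

V ≈ 459 m³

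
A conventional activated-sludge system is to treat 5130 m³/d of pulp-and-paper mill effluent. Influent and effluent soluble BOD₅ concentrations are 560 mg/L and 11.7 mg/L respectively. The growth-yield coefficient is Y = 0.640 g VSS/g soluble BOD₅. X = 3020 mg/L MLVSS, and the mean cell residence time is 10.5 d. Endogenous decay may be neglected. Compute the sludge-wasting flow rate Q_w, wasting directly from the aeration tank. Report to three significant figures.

Q_w ≈ 596 m³/d

V·X = Y·Q·ΔS·θ_c gives V = 0.640 × 5130 × (560 − 11.7) × 10.5 / 3020 = 6259 m³.
For wasting at MLVSS concentration, Q_w = V/θ_c = 6259/10.5 = 596.1 m³/d.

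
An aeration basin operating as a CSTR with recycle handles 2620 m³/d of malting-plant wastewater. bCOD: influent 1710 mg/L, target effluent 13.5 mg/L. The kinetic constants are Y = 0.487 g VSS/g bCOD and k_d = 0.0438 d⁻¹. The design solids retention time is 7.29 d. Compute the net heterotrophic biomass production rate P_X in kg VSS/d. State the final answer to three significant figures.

Correct the yield for decay: Y_obs = Y/(1 + k_d θ_c) = 0.487 / (1 + 0.0438 × 7.29) = 0.487 / 1.319 = 0.3691.
ΔS = 1710 − 13.5 = 1696 mg/L, so the substrate removal rate is 2620 × 1696/1000 = 4445 kg bCOD/d.
P_X = Y_obs · Q(S₀ − S) = 0.3691 × 4445 = 1641 kg VSS/d.

P_X ≈ 1640 kg VSS/d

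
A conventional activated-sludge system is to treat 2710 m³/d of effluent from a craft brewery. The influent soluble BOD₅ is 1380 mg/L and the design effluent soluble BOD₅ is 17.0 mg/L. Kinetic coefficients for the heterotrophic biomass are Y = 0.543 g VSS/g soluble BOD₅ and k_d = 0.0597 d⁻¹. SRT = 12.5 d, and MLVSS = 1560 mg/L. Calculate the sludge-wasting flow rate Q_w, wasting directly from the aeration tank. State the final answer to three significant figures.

From the SRT design equation V = Y Q (S₀−S) θ_c / [X (1 + k_d θ_c)] = 0.543 × 2710 × (1380 − 17.0) × 12.5 / [1560 × (1 + 0.0597 × 12.5)] = 2.51×10^7 / 2724 = 9203 m³.
For wasting at MLVSS concentration, Q_w = V/θ_c = 9203/12.5 = 736.3 m³/d.

Q_w ≈ 736 m³/d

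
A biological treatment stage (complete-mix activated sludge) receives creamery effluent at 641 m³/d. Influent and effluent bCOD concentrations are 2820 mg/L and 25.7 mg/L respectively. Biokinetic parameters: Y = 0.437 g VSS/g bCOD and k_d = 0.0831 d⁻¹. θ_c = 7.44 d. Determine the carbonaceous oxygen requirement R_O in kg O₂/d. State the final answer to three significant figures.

Correct the yield for decay: Y_obs = Y/(1 + k_d θ_c) = 0.437 / (1 + 0.0831 × 7.44) = 0.437 / 1.618 = 0.2700.
Q·(S₀ − S) = 641 × (2820 − 25.7) × 10⁻³ = 1791 kg/d removed.
Net sludge production P_X = 0.2700 × 1791 = 483.7 kg VSS/d.
R_O = Q·(S₀ − S) − 1.42·P_X = 1791 − 1.42 × 483.7 = 1104 kg O₂/d.

R_O ≈ 1100 kg O₂/d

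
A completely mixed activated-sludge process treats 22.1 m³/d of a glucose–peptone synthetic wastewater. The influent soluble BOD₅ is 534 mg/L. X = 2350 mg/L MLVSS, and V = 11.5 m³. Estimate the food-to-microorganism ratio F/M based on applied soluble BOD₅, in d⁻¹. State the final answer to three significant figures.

F/M = Q·S₀ / (V·X) = 22.1 × 534 / (11.50 × 2350) = 0.4367 g soluble BOD₅·(g VSS·d)⁻¹.

F/M ≈ 0.437 d⁻¹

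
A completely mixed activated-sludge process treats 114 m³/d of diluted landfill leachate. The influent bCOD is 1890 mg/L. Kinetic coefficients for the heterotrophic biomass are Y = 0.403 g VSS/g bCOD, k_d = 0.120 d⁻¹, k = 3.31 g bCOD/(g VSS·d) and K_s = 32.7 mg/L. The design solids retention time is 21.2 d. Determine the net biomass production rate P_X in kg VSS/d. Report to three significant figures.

P_X ≈ 24.4 kg VSS/d

For a completely mixed reactor with recycle the Lawrence–McCarty relation gives S = K_s·(1 + k_d·θ_c) / [θ_c·(Y·k − k_d) − 1] = 32.7 × (1 + 0.120 × 21.2) / [21.2 × (0.403 × 3.31 − 0.120) − 1] = 115.9 / 24.74 = 4.685 mg/L.
Y_obs = Y / (1 + k_d θ_c) = 0.403 / (1 + 0.120 × 21.2) = 0.403 / 3.544 = 0.1137.
ΔS = 1890 − 4.69 = 1885 mg/L, so the substrate removal rate is 114 × 1885/1000 = 214.9 kg bCOD/d.
Biomass produced: P_X = Y_obs·Q·ΔS = 0.1137 × 214.9 ≈ 24.44 kg VSS/d.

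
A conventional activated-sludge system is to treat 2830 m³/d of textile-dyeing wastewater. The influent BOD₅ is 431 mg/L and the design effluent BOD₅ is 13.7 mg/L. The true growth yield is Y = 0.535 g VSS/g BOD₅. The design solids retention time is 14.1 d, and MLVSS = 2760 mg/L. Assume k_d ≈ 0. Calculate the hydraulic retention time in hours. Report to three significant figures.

V·X = Y·Q·ΔS·θ_c gives V = 0.535 × 2830 × (431 − 13.7) × 14.1 / 2760 = 3228 m³.
Hydraulic retention time τ = V/Q = 3228 / 2830 = 1.141 d = 27.37 h.

τ ≈ 27.4 h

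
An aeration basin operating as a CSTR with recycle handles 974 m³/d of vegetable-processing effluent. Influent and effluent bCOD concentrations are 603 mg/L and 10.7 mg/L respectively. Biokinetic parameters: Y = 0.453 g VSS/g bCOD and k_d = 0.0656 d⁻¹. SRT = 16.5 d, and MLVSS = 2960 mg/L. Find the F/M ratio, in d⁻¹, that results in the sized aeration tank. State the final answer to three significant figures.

F/M ≈ 0.284 d⁻¹

Steady-state biomass mass balance: V·X·(1 + k_d·θ_c) = Y·Q·(S₀ − S)·θ_c, so V = 0.453 × 974 × (603 − 10.7) × 16.5 / [2960 × (1 + 0.0656 × 16.5)] = 4.31×10^6 / 6164 = 699.6 m³.
Food-to-microorganism ratio F/M = Q S₀ / (V X) = 974 × 603 / (699.6 × 2960) = 0.2836 d⁻¹.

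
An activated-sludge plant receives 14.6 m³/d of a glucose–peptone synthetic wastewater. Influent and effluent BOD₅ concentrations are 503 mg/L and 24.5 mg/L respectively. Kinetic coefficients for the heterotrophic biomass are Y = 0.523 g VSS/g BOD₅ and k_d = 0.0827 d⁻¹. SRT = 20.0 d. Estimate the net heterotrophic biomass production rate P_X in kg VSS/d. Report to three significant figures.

P_X ≈ 1.38 kg VSS/d

The observed yield is Y_obs = Y/(1 + k_d·θ_c) = 0.523 / (1 + 0.0827 × 20.0) = 0.523 / 2.654 = 0.1971 g VSS per g BOD₅ removed.
Q·(S₀ − S) = 14.6 × (503 − 24.5) × 10⁻³ = 6.986 kg/d removed.
Net biomass production P_X = Y_obs × Q·(S₀ − S) = 0.1971 × 6.986 = 1.377 kg VSS/d.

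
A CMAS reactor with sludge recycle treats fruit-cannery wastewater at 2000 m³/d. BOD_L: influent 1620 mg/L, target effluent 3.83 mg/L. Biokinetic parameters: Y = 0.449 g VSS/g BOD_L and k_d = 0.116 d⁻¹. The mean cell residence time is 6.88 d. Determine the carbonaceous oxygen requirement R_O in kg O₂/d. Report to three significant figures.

The observed yield is Y_obs = Y/(1 + k_d·θ_c) = 0.449 / (1 + 0.116 × 6.88) = 0.449 / 1.798 = 0.2497 g VSS per g BOD_L removed.
Mass of BOD_L removed per day: Q(S₀ − S) = 2000 × 1616 g/m³ = 3232 kg/d.
Biomass synthesised: P_X = Y_obs × 3232 = 807.2 kg VSS/d.
R_O = Q·ΔS − 1.42 P_X = 3232 − 1146 = 2086 kg O₂/d.

R_O ≈ 2090 kg O₂/d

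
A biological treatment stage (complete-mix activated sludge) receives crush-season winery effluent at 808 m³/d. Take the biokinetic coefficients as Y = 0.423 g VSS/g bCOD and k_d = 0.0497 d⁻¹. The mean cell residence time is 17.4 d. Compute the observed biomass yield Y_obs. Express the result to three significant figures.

Correct the yield for decay: Y_obs = Y/(1 + k_d θ_c) = 0.423 / (1 + 0.0497 × 17.4) = 0.423 / 1.865 = 0.2268.

Y_obs ≈ 0.227 g VSS/g bCOD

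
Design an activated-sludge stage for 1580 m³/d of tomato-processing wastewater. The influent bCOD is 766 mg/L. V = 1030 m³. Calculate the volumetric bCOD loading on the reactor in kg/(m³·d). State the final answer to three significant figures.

Applied bCOD load per unit volume = Q·S₀/V = (1580 × 766/1000)/1030 = 1.175 kg bCOD·m⁻³·d⁻¹.

L_v ≈ 1.18 kg bCOD/(m³·d)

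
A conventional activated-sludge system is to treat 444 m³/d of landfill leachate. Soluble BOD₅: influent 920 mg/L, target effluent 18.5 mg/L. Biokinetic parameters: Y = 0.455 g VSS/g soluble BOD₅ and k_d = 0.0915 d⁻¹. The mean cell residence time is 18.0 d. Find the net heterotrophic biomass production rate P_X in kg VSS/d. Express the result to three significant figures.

P_X ≈ 68.8 kg VSS/d

Correct the yield for decay: Y_obs = Y/(1 + k_d θ_c) = 0.455 / (1 + 0.0915 × 18.0) = 0.455 / 2.647 = 0.1719.
Q·(S₀ − S) = 444 × (920 − 18.5) × 10⁻³ = 400.3 kg/d removed.
P_X = Y_obs · Q(S₀ − S) = 0.1719 × 400.3 = 68.80 kg VSS/d.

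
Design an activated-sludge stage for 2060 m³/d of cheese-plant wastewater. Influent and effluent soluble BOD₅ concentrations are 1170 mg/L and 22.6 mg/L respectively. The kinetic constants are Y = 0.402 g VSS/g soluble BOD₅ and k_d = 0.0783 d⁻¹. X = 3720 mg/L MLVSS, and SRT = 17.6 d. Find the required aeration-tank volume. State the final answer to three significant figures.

Steady-state biomass mass balance: V·X·(1 + k_d·θ_c) = Y·Q·(S₀ − S)·θ_c, so V = 0.402 × 2060 × (1170 − 22.6) × 17.6 / [3720 × (1 + 0.0783 × 17.6)] = 1.67×10^7 / 8846 = 1890 m³.

V ≈ 1890 m³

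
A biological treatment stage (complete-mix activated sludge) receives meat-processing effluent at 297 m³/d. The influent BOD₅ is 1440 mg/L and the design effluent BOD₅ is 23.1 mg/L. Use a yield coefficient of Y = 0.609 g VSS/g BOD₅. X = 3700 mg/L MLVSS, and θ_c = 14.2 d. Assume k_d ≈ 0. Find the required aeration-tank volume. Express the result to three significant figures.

With k_d = 0 the design equation reduces to V = Y Q (S₀−S) θ_c / X = 0.609 × 297 × (1440 − 23.1) × 14.2 / 3700 = 983.6 m³.

V ≈ 984 m³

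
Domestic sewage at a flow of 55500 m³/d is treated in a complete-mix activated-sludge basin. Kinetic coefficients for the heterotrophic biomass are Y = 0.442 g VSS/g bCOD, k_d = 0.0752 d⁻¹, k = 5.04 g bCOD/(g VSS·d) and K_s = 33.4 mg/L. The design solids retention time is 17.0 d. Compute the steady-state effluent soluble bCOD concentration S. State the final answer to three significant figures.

S ≈ 2.14 mg/L

For a completely mixed reactor with recycle the Lawrence–McCarty relation gives S = K_s·(1 + k_d·θ_c) / [θ_c·(Y·k − k_d) − 1] = 33.4 × (1 + 0.0752 × 17.0) / [17.0 × (0.442 × 5.04 − 0.0752) − 1] = 76.10 / 35.59 = 2.138 mg/L.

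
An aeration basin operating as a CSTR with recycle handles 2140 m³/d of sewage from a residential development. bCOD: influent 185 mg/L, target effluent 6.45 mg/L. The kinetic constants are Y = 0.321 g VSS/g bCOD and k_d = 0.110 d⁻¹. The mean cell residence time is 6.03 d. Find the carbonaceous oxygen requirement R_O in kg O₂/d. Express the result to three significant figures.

The observed yield is Y_obs = Y/(1 + k_d·θ_c) = 0.321 / (1 + 0.110 × 6.03) = 0.321 / 1.663 = 0.1930 g VSS per g bCOD removed.
Substrate removed = Q·(S₀ − S) = 2140 m³/d × (185 − 6.45) g/m³ = 3.82×10^5 g/d = 382.1 kg/d.
P_X = Y_obs·Q·(S₀ − S) = 0.1930 × 382.1 = 73.74 kg VSS/d.
R_O = Q·(S₀ − S) − 1.42·P_X = 382.1 − 1.42 × 73.74 = 277.4 kg O₂/d.

R_O ≈ 277 kg O₂/d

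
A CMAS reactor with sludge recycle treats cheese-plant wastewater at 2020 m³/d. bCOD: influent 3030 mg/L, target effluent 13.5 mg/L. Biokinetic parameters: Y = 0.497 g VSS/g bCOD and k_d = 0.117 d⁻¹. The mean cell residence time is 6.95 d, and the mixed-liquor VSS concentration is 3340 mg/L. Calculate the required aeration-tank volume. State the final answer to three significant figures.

V ≈ 3480 m³

From the SRT design equation V = Y Q (S₀−S) θ_c / [X (1 + k_d θ_c)] = 0.497 × 2020 × (3030 − 13.5) × 6.95 / [3340 × (1 + 0.117 × 6.95)] = 2.1×10^7 / 6056 = 3475 m³.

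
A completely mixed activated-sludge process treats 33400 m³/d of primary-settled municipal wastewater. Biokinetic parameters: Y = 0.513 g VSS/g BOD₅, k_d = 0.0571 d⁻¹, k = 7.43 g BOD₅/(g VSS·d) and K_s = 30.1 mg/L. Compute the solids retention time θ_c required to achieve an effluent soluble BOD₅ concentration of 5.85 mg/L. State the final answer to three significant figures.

Specific growth rate at S = 5.85 mg/L: μ = YkS/(K_s+S) = 0.513·7.43·5.85/(30.1+5.85) = 0.6202 d⁻¹.
1/θ_c = 0.6202 − 0.0571 = 0.5631 d⁻¹, so θ_c = 1.776 d.

θ_c ≈ 1.78 d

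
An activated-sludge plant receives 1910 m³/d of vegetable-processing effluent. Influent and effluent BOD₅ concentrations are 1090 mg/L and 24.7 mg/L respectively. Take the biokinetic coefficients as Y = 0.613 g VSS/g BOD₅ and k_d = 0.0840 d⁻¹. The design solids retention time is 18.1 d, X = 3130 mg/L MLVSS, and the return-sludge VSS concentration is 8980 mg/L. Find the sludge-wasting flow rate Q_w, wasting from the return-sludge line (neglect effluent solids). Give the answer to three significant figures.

Q_w ≈ 55.1 m³/d

From the SRT design equation V = Y Q (S₀−S) θ_c / [X (1 + k_d θ_c)] = 0.613 × 1910 × (1090 − 24.7) × 18.1 / [3130 × (1 + 0.0840 × 18.1)] = 2.26×10^7 / 7889 = 2862 m³.
θ_c = V·X/(Q_w·X_r) when wasting from the recycle, so Q_w = V·X/(θ_c·X_r) = 2862 × 3130 / (18.1 × 8980) = 55.11 m³/d.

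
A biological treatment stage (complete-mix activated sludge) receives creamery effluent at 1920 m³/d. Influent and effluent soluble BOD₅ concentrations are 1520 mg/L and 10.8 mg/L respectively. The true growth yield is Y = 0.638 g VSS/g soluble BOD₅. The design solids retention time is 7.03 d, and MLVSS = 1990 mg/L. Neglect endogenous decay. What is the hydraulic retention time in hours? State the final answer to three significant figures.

τ ≈ 81.6 h

V·X = Y·Q·ΔS·θ_c gives V = 0.638 × 1920 × (1520 − 10.8) × 7.03 / 1990 = 6531 m³.
HRT = V/Q = 6531 m³ / 1920 m³·d⁻¹ = 3.401 d × 24 = 81.64 h.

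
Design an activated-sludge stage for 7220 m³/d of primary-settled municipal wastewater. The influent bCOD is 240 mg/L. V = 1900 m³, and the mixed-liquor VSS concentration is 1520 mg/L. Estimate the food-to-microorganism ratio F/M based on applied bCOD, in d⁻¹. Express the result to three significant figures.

F/M ≈ 0.600 d⁻¹

F/M = Q·S₀ / (V·X) = 7220 × 240 / (1900 × 1520) = 0.6000 g bCOD·(g VSS·d)⁻¹.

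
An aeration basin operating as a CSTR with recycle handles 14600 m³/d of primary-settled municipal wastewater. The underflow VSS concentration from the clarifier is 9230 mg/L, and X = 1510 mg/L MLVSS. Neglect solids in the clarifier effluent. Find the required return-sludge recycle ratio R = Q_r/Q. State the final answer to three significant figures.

Mass balance around the secondary clarifier (neglecting effluent solids): R = X / (X_r − X) = 1510 / (9230 − 1510) = 0.1956.

R ≈ 0.196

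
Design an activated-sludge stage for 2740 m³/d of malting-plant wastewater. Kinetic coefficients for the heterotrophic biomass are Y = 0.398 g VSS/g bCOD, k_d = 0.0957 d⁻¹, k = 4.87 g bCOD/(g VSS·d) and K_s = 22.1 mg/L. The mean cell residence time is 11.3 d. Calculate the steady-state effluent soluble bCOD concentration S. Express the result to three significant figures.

S ≈ 2.32 mg/L

Effluent substrate depends only on kinetics and SRT: S = K_s(1 + k_d θ_c) / [θ_c(Yk − k_d) − 1] = 22.1 × (1 + 0.0957 × 11.3) / [11.3 × (0.398 × 4.87 − 0.0957) − 1] = 46.00 / 19.82 = 2.321 mg/L.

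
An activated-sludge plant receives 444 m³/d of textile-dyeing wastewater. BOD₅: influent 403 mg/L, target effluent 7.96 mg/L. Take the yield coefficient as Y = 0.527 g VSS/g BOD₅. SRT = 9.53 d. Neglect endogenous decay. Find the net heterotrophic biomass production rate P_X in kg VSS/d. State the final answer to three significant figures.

With endogenous decay neglected, the observed yield equals the true yield: Y_obs = Y = 0.527 g VSS/g BOD₅.
Q·(S₀ − S) = 444 × (403 − 7.96) × 10⁻³ = 175.4 kg/d removed.
Biomass produced: P_X = Y_obs·Q·ΔS = 0.5270 × 175.4 ≈ 92.43 kg VSS/d.

P_X ≈ 92.4 kg VSS/d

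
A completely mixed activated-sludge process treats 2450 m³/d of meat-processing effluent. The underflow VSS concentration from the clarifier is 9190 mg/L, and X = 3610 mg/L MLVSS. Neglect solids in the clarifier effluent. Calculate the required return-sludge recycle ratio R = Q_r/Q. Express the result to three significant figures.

R ≈ 0.647

Solids balance on the clarifier gives (1+R)X = R·X_r, so R = X/(X_r − X) = 3610 / (9190 − 3610) = 0.6470.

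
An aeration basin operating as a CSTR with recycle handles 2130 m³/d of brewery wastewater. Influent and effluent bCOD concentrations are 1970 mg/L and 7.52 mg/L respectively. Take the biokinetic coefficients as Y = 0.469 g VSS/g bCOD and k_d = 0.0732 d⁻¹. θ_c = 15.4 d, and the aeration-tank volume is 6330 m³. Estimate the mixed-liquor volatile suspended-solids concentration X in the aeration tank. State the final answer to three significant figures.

Solving the biomass balance for X: X = Y Q (S₀−S) θ_c / [V (1+k_d θ_c)] = 0.469 × 2130 × (1970 − 7.52) × 15.4 / [6330 × (1 + 0.0732 × 15.4)] = 2242 mg/L.

X ≈ 2240 mg/L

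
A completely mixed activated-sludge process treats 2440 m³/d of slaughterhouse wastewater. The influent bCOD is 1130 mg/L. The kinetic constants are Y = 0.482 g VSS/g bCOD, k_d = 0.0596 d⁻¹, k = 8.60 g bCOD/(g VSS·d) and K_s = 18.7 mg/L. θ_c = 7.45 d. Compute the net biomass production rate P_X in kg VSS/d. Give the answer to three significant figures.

Effluent substrate depends only on kinetics and SRT: S = K_s(1 + k_d θ_c) / [θ_c(Yk − k_d) − 1] = 18.7 × (1 + 0.0596 × 7.45) / [7.45 × (0.482 × 8.60 − 0.0596) − 1] = 27.00 / 29.44 = 0.9173 mg/L.
Correct the yield for decay: Y_obs = Y/(1 + k_d θ_c) = 0.482 / (1 + 0.0596 × 7.45) = 0.482 / 1.444 = 0.3338.
Substrate removed = Q·(S₀ − S) = 2440 m³/d × (1130 − 0.917) g/m³ = 2.75×10^6 g/d = 2755 kg/d.
So the net sludge growth is P_X = 0.3338 × 2755 = 919.6 kg VSS/d.

P_X ≈ 920 kg VSS/d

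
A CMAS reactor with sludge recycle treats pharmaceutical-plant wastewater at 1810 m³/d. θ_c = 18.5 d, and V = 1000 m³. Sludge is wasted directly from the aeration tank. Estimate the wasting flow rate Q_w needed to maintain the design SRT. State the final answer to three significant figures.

Q_w ≈ 54.1 m³/d

For wasting at MLVSS concentration, Q_w = V/θ_c = 1000/18.5 = 54.05 m³/d.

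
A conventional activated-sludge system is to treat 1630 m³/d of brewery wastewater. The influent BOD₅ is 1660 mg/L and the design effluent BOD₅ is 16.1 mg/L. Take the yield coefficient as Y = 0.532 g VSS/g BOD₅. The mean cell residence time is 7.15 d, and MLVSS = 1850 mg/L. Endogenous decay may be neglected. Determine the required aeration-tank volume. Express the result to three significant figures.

V ≈ 5510 m³

V·X = Y·Q·ΔS·θ_c gives V = 0.532 × 1630 × (1660 − 16.1) × 7.15 / 1850 = 5509 m³.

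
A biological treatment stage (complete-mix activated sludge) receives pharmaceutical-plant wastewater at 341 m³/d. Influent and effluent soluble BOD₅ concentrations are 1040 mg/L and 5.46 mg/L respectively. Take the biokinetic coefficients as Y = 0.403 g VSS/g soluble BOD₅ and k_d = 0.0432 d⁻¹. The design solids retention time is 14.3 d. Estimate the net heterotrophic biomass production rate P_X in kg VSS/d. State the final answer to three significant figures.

Observed yield with endogenous decay: Y_obs = Y / (1 + k_d·θ_c) = 0.403 / (1 + 0.0432 × 14.3) = 0.403 / 1.618 = 0.2491 g VSS/g soluble BOD₅.
ΔS = 1040 − 5.46 = 1035 mg/L, so the substrate removal rate is 341 × 1035/1000 = 352.8 kg soluble BOD₅/d.
P_X = Y_obs · Q(S₀ − S) = 0.2491 × 352.8 = 87.88 kg VSS/d.

P_X ≈ 87.9 kg VSS/d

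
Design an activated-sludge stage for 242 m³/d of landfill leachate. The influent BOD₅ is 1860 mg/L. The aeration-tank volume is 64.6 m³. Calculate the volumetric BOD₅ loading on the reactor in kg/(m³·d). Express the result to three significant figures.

L_v ≈ 6.97 kg BOD₅/(m³·d)

Applied BOD₅ load per unit volume = Q·S₀/V = (242 × 1860/1000)/64.60 = 6.968 kg BOD₅·m⁻³·d⁻¹.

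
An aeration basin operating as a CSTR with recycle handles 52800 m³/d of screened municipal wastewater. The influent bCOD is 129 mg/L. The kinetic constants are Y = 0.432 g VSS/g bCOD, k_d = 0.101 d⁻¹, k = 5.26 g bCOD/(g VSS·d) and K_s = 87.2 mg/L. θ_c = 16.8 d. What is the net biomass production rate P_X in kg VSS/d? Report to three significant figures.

Effluent substrate depends only on kinetics and SRT: S = K_s(1 + k_d θ_c) / [θ_c(Yk − k_d) − 1] = 87.2 × (1 + 0.101 × 16.8) / [16.8 × (0.432 × 5.26 − 0.101) − 1] = 235.2 / 35.48 = 6.628 mg/L.
Observed yield with endogenous decay: Y_obs = Y / (1 + k_d·θ_c) = 0.432 / (1 + 0.101 × 16.8) = 0.432 / 2.697 = 0.1602 g VSS/g bCOD.
Q·(S₀ − S) = 52800 × (129 − 6.63) × 10⁻³ = 6461 kg/d removed.
Net biomass production P_X = Y_obs × Q·(S₀ − S) = 0.1602 × 6461 = 1035 kg VSS/d.

P_X ≈ 1040 kg VSS/d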